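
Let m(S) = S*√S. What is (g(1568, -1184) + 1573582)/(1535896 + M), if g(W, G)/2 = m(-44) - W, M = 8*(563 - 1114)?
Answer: 6087/5936 - 11*I*√11/95718 ≈ 1.0254 - 0.00038115*I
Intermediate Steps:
M = -4408 (M = 8*(-551) = -4408)
m(S) = S^(3/2)
g(W, G) = -2*W - 176*I*√11 (g(W, G) = 2*((-44)^(3/2) - W) = 2*(-88*I*√11 - W) = 2*(-W - 88*I*√11) = -2*W - 176*I*√11)
(g(1568, -1184) + 1573582)/(1535896 + M) = ((-2*1568 - 176*I*√11) + 1573582)/(1535896 - 4408) = ((-3136 - 176*I*√11) + 1573582)/1531488 = (1570446 - 176*I*√11)*(1/1531488) = 6087/5936 - 11*I*√11/95718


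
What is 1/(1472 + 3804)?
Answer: 1/5276 ≈ 0.00018954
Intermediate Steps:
1/(1472 + 3804) = 1/5276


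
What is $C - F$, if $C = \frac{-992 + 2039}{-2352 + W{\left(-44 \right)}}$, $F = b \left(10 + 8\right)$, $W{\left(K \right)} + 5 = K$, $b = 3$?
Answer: $- \frac{130701}{2401} \approx -54.436$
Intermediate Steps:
$W{\left(K \right)} = -5 + K$
$F = 54$ ($F = 3 \left(10 + 8\right) = 3 \cdot 18 = 54$)
$C = - \frac{1047}{2401}$ ($C = \frac{-992 + 2039}{-2352 - 49} = \frac{1047}{-2352 - 49} = \frac{1047}{-2401} = 1047 \left(- \frac{1}{2401}\right) = - \frac{1047}{2401} \approx -0.43607$)
$C - F = - \frac{1047}{2401} - 54 = - \frac{130701}{2401}$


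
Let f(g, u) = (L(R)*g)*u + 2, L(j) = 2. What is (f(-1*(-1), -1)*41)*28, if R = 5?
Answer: 0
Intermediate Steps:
f(g, u) = 2 + 2*g*u (f(g, u) = (2*g)*u + 2 = 2*g*u + 2 = 2 + 2*g*u)
(f(-1*(-1), -1)*41)*28 = ((2 + 2*(-1*(-1))*(-1))*41)*28 = ((2 + 2*1*(-1))*41)*28 = ((2 - 2)*41)*28 = (0*41)*28 = 0*28 = 0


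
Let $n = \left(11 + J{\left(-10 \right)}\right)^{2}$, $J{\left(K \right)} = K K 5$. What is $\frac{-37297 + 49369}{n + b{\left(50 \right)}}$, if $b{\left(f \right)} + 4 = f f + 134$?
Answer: $\frac{4024}{87917} \approx 0.04577$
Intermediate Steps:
$J{\left(K \right)} = 5 K^{2}$ ($J{\left(K \right)} = K^{2} \cdot 5 = 5 K^{2}$)
$b{\left(f \right)} = 130 + f^{2}$ ($b{\left(f \right)} = -4 + \left(f f + 134\right) = -4 + \left(f^{2} + 134\right) = -4 + \left(134 + f^{2}\right) = 130 + f^{2}$)
$n = 261121$ ($n = \left(11 + 5 \left(-10\right)^{2}\right)^{2} = \left(11 + 5 \cdot 100\right)^{2} = \left(11 + 500\right)^{2} = 511^{2} = 261121$)
$\frac{-37297 + 49369}{n + b{\left(50 \right)}} = \frac{-37297 + 49369}{261121 + \left(130 + 50^{2}\right)} = \frac{12072}{261121 + \left(130 + 2500\right)} = \frac{12072}{261121 + 2630} = \frac{12072}{263751} = 12072 \cdot \frac{1}{263751} = \frac{4024}{87917}$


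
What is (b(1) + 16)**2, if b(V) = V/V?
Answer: 289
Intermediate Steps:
b(V) = 1
(b(1) + 16)**2 = (1 + 16)**2 = 17**2 = 289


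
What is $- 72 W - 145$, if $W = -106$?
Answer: $7487$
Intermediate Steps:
$- 72 W - 145 = \left(-72\right) \left(-106\right) - 145 = 7632 - 145 = 7487$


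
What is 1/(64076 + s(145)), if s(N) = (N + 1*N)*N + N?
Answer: 1/106271 ≈ 9.4099e-6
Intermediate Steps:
s(N) = N + 2*N² (s(N) = (N + N)*N + N = (2*N)*N + N = 2*N² + N = N + 2*N²)
1/(64076 + s(145)) = 1/(64076 + 145*(1 + 2*145)) = 1/(64076 + 145*(1 + 290)) = 1/(64076 + 145*291) = 1/(64076 + 42195) = 1/106271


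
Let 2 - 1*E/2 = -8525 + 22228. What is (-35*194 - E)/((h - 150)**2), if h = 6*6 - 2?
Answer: 5153/3364 ≈ 1.5318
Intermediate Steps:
E = -27402 (E = 4 - 2*(-8525 + 22228) = 4 - 2*13703 = 4 - 27406 = -27402)
h = 34 (h = 36 - 2 = 34)
(-35*194 - E)/((h - 150)**2) = (-35*194 - 1*(-27402))/((34 - 150)**2) = (-6790 + 27402)/((-116)**2) = 20612/13456 = 20612*(1/13456) = 5153/3364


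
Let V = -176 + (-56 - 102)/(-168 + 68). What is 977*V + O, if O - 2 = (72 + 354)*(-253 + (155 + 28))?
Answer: -10011317/50 ≈ -2.0023e+5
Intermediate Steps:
V = -8721/50 (V = -176 - 158/(-100) = -176 - 158*(-1/100) = -176 + 79/50 = -8721/50 ≈ -174.42)
O = -29818 (O = 2 + (72 + 354)*(-253 + (155 + 28)) = 2 + 426*(-253 + 183) = 2 + 426*(-70) = 2 - 29820 = -29818)
977*V + O = 977*(-8721/50) - 29818 = -8520417/50 - 29818 = -10011317/50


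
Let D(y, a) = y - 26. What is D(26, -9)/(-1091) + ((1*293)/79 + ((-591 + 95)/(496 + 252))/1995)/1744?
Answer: 109298249/51399403440 ≈ 0.0021264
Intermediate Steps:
D(y, a) = -26 + y
D(26, -9)/(-1091) + ((1*293)/79 + ((-591 + 95)/(496 + 252))/1995)/1744 = (-26 + 26)/(-1091) + ((1*293)/79 + ((-591 + 95)/(496 + 252))/1995)/1744 = 0*(-1/1091) + (293*(1/79) - 496/748*(1/1995))*(1/1744) = 0 + (293/79 - 496*1/748*(1/1995))*(1/1744) = 0 + (293/79 - 124/187*1/1995)*(1/1744) = 0 + (293/79 - 124/373065)*(1/1744) = 0 + (109298249/29472135)*(1/1744) = 0 + 109298249/51399403440 = 109298249/51399403440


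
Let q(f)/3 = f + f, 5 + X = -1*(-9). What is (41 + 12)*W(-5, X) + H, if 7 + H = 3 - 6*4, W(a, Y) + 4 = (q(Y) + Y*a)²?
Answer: 608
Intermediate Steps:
X = 4 (X = -5 - 1*(-9) = -5 + 9 = 4)
q(f) = 6*f (q(f) = 3*(f + f) = 3*(2*f) = 6*f)
W(a, Y) = -4 + (6*Y + Y*a)²
H = -28 (H = -7 + (3 - 6*4) = -7 + (3 - 24) = -7 - 21 = -28)
(41 + 12)*W(-5, X) + H = (41 + 12)*(-4 + 4²*(6 - 5)²) - 28 = 53*(-4 + 16*1²) - 28 = 53*(-4 + 16*1) - 28 = 53*(-4 + 16) - 28 = 53*12 - 28 = 636 - 28 = 608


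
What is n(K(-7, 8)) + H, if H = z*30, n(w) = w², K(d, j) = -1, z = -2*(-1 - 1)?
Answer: 121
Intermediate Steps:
z = 4 (z = -2*(-2) = 4)
H = 120 (H = 4*30 = 120)
n(K(-7, 8)) + H = (-1)² + 120 = 1 + 120 = 121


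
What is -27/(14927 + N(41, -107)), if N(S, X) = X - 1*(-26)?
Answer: -27/14846 ≈ -0.0018187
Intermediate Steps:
N(S, X) = 26 + X (N(S, X) = X + 26 = 26 + X)
-27/(14927 + N(41, -107)) = -27/(14927 + (26 - 107)) = -27/(14927 - 81) = -27/14846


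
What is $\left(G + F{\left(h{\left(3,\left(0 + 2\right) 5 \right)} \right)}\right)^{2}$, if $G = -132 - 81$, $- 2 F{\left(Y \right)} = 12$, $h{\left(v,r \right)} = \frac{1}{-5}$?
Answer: $47961$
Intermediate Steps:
$h{\left(v,r \right)} = - \frac{1}{5}$
$F{\left(Y \right)} = -6$ ($F{\left(Y \right)} = \left(- \frac{1}{2}\right) 12 = -6$)
$G = -213$ ($G = -132 - 81 = -213$)
$\left(G + F{\left(h{\left(3,\left(0 + 2\right) 5 \right)} \right)}\right)^{2} = \left(-213 - 6\right)^{2} = \left(-219\right)^{2} = 47961$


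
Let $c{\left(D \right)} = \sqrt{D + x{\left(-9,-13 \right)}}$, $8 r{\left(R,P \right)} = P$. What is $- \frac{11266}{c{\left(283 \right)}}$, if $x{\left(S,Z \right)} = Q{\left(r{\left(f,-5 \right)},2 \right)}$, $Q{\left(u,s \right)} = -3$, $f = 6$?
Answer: $- \frac{5633 \sqrt{70}}{70} \approx -673.27$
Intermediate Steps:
$r{\left(R,P \right)} = \frac{P}{8}$
$x{\left(S,Z \right)} = -3$
$c{\left(D \right)} = \sqrt{-3 + D}$ ($c{\left(D \right)} = \sqrt{D - 3} = \sqrt{-3 + D}$)
$- \frac{11266}{c{\left(283 \right)}} = - \frac{11266}{\sqrt{-3 + 283}} = - \frac{11266}{\sqrt{280}} = - \frac{11266}{2 \sqrt{70}} = - 11266 \frac{\sqrt{70}}{140} = - \frac{5633 \sqrt{70}}{70}$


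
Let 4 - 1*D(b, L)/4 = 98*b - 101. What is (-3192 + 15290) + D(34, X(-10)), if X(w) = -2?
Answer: -810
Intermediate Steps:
D(b, L) = 420 - 392*b (D(b, L) = 16 - 4*(98*b - 101) = 16 - 4*(-101 + 98*b) = 16 + (404 - 392*b) = 420 - 392*b)
(-3192 + 15290) + D(34, X(-10)) = (-3192 + 15290) + (420 - 392*34) = 12098 + (420 - 13328) = 12098 - 12908 = -810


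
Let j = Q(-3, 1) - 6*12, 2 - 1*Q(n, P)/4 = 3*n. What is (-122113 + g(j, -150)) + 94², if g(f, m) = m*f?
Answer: -109077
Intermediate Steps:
Q(n, P) = 8 - 12*n
j = -28 (j = (8 - 12*(-3)) - 6*12 = (8 + 36) - 72 = 44 - 72 = -28)
g(f, m) = f*m
(-122113 + g(j, -150)) + 94² = (-122113 - 28*(-150)) + 94² = (-122113 + 4200) + 8836 = -117913 + 8836 = -109077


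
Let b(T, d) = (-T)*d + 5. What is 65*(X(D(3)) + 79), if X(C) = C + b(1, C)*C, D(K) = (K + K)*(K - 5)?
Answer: -8905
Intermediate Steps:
D(K) = 2*K*(-5 + K) (D(K) = (2*K)*(-5 + K) = 2*K*(-5 + K))
b(T, d) = 5 - T*d (b(T, d) = -T*d + 5 = 5 - T*d)
X(C) = C + C*(5 - C) (X(C) = C + (5 - 1*1*C)*C = C + (5 - C)*C = C + C*(5 - C))
65*(X(D(3)) + 79) = 65*((2*3*(-5 + 3))*(6 - 2*3*(-5 + 3)) + 79) = 65*((2*3*(-2))*(6 - 2*3*(-2)) + 79) = 65*(-12*(6 - 1*(-12)) + 79) = 65*(-12*(6 + 12) + 79) = 65*(-12*18 + 79) = 65*(-216 + 79) = 65*(-137) = -8905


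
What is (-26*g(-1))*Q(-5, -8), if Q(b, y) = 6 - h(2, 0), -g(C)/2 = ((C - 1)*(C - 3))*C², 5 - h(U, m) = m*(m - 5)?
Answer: 416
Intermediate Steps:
h(U, m) = 5 - m*(-5 + m) (h(U, m) = 5 - m*(m - 5) = 5 - m*(-5 + m))
g(C) = -2*C²*(-1 + C)*(-3 + C) (g(C) = -2*(C - 1)*(C - 3)*C² = -2*(-1 + C)*(-3 + C)*C² = -2*C²*(-1 + C)*(-3 + C))
Q(b, y) = 1 (Q(b, y) = 6 - (5 - 1*0² + 5*0) = 6 - (5 - 1*0 + 0) = 6 - (5 + 0 + 0) = 6 - 1*5 = 6 - 5 = 1)
(-26*g(-1))*Q(-5, -8) = -52*(-1)²*(-3 - 1*(-1)² + 4*(-1))*1 = -52*(-3 - 1*1 - 4)*1 = -52*(-3 - 1 - 4)*1 = -52*(-8)*1 = -26*(-16)*1 = 416*1 = 416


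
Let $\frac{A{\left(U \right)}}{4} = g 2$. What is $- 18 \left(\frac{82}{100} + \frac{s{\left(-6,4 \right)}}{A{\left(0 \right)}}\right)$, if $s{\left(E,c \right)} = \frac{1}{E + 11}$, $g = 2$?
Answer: $- \frac{2997}{200} \approx -14.985$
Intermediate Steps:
$s{\left(E,c \right)} = \frac{1}{11 + E}$
$A{\left(U \right)} = 16$ ($A{\left(U \right)} = 4 \cdot 2 \cdot 2 = 4 \cdot 4 = 16$)
$- 18 \left(\frac{82}{100} + \frac{s{\left(-6,4 \right)}}{A{\left(0 \right)}}\right) = - 18 \left(\frac{82}{100} + \frac{1}{\left(11 - 6\right) 16}\right) = - 18 \left(82 \cdot \frac{1}{100} + \frac{1}{5} \cdot \frac{1}{16}\right) = - 18 \left(\frac{41}{50} + \frac{1}{5} \cdot \frac{1}{16}\right) = - 18 \left(\frac{41}{50} + \frac{1}{80}\right) = \left(-18\right) \frac{333}{400} = - \frac{2997}{200}$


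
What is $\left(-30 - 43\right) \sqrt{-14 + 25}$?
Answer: $- 73 \sqrt{11} \approx -242.11$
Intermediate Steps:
$\left(-30 - 43\right) \sqrt{-14 + 25} = - 73 \sqrt{11}$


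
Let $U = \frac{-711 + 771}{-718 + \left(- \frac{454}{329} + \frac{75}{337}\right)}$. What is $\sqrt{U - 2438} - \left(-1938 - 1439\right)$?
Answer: $3377 + \frac{i \sqrt{1722287077884806098}}{26578379} \approx 3377.0 + 49.377 i$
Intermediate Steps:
$U = - \frac{2217460}{26578379}$ ($U = \frac{60}{-718 + \left(\left(-454\right) \frac{1}{329} + 75 \cdot \frac{1}{337}\right)} = \frac{60}{-718 + \left(- \frac{454}{329} + \frac{75}{337}\right)} = \frac{60}{-718 - \frac{128323}{110873}} = \frac{60}{- \frac{79735137}{110873}} = 60 \left(- \frac{110873}{79735137}\right) = - \frac{2217460}{26578379} \approx -0.083431$)
$\sqrt{U - 2438} - \left(-1938 - 1439\right) = \sqrt{- \frac{2217460}{26578379} - 2438} - \left(-1938 - 1439\right) = \sqrt{- \frac{64800305462}{26578379}} - \left(-1938 - 1439\right) = \frac{i \sqrt{1722287077884806098}}{26578379} - -3377 = \frac{i \sqrt{1722287077884806098}}{26578379} + 3377 = 3377 + \frac{i \sqrt{1722287077884806098}}{26578379}$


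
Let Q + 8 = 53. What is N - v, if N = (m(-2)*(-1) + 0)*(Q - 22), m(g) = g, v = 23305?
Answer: -23259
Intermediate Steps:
Q = 45 (Q = -8 + 53 = 45)
N = 46 (N = (-2*(-1) + 0)*(45 - 22) = (2 + 0)*23 = 2*23 = 46)
N - v = 46 - 1*23305 = 46 - 23305 = -23259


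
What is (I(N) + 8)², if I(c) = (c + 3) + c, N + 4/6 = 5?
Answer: 3481/9 ≈ 386.78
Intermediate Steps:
N = 13/3 (N = -⅔ + 5 = 13/3 ≈ 4.3333)
I(c) = 3 + 2*c (I(c) = (3 + c) + c = 3 + 2*c)
(I(N) + 8)² = ((3 + 2*(13/3)) + 8)² = ((3 + 26/3) + 8)² = (35/3 + 8)² = (59/3)² = 3481/9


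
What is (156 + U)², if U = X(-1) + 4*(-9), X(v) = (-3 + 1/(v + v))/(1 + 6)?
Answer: 57121/4 ≈ 14280.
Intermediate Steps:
X(v) = -3/7 + 1/(14*v) (X(v) = (-3 + 1/(2*v))/7 = (-3 + 1/(2*v))*(⅐) = -3/7 + 1/(14*v))
U = -73/2 (U = (1/14)*(1 - 6*(-1))/(-1) + 4*(-9) = (1/14)*(-1)*(1 + 6) - 36 = (1/14)*(-1)*7 - 36 = -½ - 36 = -73/2 ≈ -36.500)
(156 + U)² = (156 - 73/2)² = (239/2)² = 57121/4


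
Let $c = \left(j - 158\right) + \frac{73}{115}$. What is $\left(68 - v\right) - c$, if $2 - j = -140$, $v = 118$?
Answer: $- \frac{3983}{115} \approx -34.635$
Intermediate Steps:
$j = 142$ ($j = 2 - -140 = 2 + 140 = 142$)
$c = - \frac{1767}{115}$ ($c = \left(142 - 158\right) + \frac{73}{115} = -16 + 73 \cdot \frac{1}{115} = -16 + \frac{73}{115} = - \frac{1767}{115} \approx -15.365$)
$\left(68 - v\right) - c = \left(68 - 118\right) - - \frac{1767}{115} = \left(68 - 118\right) + \frac{1767}{115} = -50 + \frac{1767}{115} = - \frac{3983}{115}$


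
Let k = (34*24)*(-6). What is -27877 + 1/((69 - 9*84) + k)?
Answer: -155637292/5583 ≈ -27877.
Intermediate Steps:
k = -4896 (k = 816*(-6) = -4896)
-27877 + 1/((69 - 9*84) + k) = -27877 + 1/((69 - 9*84) - 4896) = -27877 + 1/((69 - 756) - 4896) = -27877 + 1/(-687 - 4896) = -27877 + 1/(-5583) = -27877 - 1/5583 = -155637292/5583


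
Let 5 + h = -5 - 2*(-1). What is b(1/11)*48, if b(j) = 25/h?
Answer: -150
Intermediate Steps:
h = -8 (h = -5 + (-5 - 2*(-1)) = -5 + (-5 + 2) = -5 - 3 = -8)
b(j) = -25/8 (b(j) = 25/(-8) = 25*(-⅛) = -25/8)
b(1/11)*48 = -25/8*48 = -150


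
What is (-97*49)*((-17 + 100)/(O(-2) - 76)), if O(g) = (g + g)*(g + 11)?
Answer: 56357/16 ≈ 3522.3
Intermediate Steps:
O(g) = 2*g*(11 + g) (O(g) = (2*g)*(11 + g) = 2*g*(11 + g))
(-97*49)*((-17 + 100)/(O(-2) - 76)) = (-97*49)*((-17 + 100)/(2*(-2)*(11 - 2) - 76)) = -394499/(2*(-2)*9 - 76) = -394499/(-36 - 76) = -394499/(-112) = -394499*(-1)/112 = -4753*(-83/112) = 56357/16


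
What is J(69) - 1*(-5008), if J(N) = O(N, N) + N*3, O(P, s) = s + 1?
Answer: 5285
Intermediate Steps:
O(P, s) = 1 + s
J(N) = 1 + 4*N (J(N) = (1 + N) + N*3 = (1 + N) + 3*N = 1 + 4*N)
J(69) - 1*(-5008) = (1 + 4*69) - 1*(-5008) = (1 + 276) + 5008 = 277 + 5008 = 5285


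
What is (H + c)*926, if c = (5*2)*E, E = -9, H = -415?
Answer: -467630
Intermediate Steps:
c = -90 (c = (5*2)*(-9) = 10*(-9) = -90)
(H + c)*926 = (-415 - 90)*926 = -505*926 = -467630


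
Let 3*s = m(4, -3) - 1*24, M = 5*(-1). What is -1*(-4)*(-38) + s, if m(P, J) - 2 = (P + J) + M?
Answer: -482/3 ≈ -160.67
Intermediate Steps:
M = -5
m(P, J) = -3 + J + P (m(P, J) = 2 + ((P + J) - 5) = 2 + ((J + P) - 5) = 2 + (-5 + J + P) = -3 + J + P)
s = -26/3 (s = ((-3 - 3 + 4) - 1*24)/3 = (-2 - 24)/3 = (⅓)*(-26) = -26/3 ≈ -8.6667)
-1*(-4)*(-38) + s = -1*(-4)*(-38) - 26/3 = 4*(-38) - 26/3 = -152 - 26/3 = -482/3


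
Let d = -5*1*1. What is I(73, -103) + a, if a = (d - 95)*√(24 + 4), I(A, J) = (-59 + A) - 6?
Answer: 8 - 200*√7 ≈ -521.15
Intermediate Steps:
d = -5 (d = -5*1 = -5)
I(A, J) = -65 + A
a = -200*√7 (a = (-5 - 95)*√(24 + 4) = -200*√7 ≈ -529.15)
I(73, -103) + a = (-65 + 73) - 200*√7 = 8 - 200*√7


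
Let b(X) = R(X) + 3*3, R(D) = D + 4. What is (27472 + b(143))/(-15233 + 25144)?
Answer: 27628/9911 ≈ 2.7876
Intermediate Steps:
R(D) = 4 + D
b(X) = 13 + X (b(X) = (4 + X) + 3*3 = (4 + X) + 9 = 13 + X)
(27472 + b(143))/(-15233 + 25144) = (27472 + (13 + 143))/(-15233 + 25144) = (27472 + 156)/9911 = 27628*(1/9911) = 27628/9911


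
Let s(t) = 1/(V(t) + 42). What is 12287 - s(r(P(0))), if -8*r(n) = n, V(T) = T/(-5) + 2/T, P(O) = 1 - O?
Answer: 12790727/1041 ≈ 12287.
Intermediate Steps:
V(T) = 2/T - T/5 (V(T) = T*(-⅕) + 2/T = -T/5 + 2/T = 2/T - T/5)
r(n) = -n/8
s(t) = 1/(42 + 2/t - t/5) (s(t) = 1/((2/t - t/5) + 42) = 1/(42 + 2/t - t/5))
12287 - s(r(P(0))) = 12287 - 5*(-(1 - 1*0)/8)/(10 + (-(1 - 1*0)/8)*(210 - (-1)*(1 - 1*0)/8)) = 12287 - 5*(-(1 + 0)/8)/(10 + (-(1 + 0)/8)*(210 - (-1)*(1 + 0)/8)) = 12287 - 5*(-⅛*1)/(10 + (-⅛*1)*(210 - (-1)/8)) = 12287 - 5*(-1)/(8*(10 - (210 - 1*(-⅛))/8)) = 12287 - 5*(-1)/(8*(10 - (210 + ⅛)/8)) = 12287 - 5*(-1)/(8*(10 - ⅛*1681/8)) = 12287 - 5*(-1)/(8*(10 - 1681/64)) = 12287 - 5*(-1)/(8*(-1041/64)) = 12287 - 5*(-1)*(-64)/(8*1041) = 12287 - 1*40/1041 = 12287 - 40/1041 = 12790727/1041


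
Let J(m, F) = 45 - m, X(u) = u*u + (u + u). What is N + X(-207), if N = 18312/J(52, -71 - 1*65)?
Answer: 39819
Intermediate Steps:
X(u) = u**2 + 2*u
N = -2616 (N = 18312/(45 - 1*52) = 18312/(45 - 52) = 18312/(-7) = 18312*(-1/7) = -2616)
N + X(-207) = -2616 - 207*(2 - 207) = -2616 - 207*(-205) = -2616 + 42435 = 39819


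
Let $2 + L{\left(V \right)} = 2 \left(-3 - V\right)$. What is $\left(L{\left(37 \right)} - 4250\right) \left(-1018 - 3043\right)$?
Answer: $17592252$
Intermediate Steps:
$L{\left(V \right)} = -8 - 2 V$ ($L{\left(V \right)} = -2 + 2 \left(-3 - V\right) = -2 - \left(6 + 2 V\right) = -8 - 2 V$)
$\left(L{\left(37 \right)} - 4250\right) \left(-1018 - 3043\right) = \left(\left(-8 - 74\right) - 4250\right) \left(-1018 - 3043\right) = \left(\left(-8 - 74\right) - 4250\right) \left(-4061\right) = \left(-82 - 4250\right) \left(-4061\right) = \left(-4332\right) \left(-4061\right) = 17592252$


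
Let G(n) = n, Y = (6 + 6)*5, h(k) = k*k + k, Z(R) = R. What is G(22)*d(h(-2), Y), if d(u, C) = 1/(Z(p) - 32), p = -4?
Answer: -11/18 ≈ -0.61111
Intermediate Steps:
h(k) = k + k² (h(k) = k² + k = k + k²)
Y = 60 (Y = 12*5 = 60)
d(u, C) = -1/36 (d(u, C) = 1/(-4 - 32) = 1/(-36) = -1/36)
G(22)*d(h(-2), Y) = 22*(-1/36) = -11/18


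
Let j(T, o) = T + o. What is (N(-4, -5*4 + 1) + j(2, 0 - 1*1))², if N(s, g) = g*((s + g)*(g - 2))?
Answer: 84198976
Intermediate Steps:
N(s, g) = g*(-2 + g)*(g + s) (N(s, g) = g*((g + s)*(-2 + g)) = g*((-2 + g)*(g + s)) = g*(-2 + g)*(g + s))
(N(-4, -5*4 + 1) + j(2, 0 - 1*1))² = ((-5*4 + 1)*((-5*4 + 1)² - 2*(-5*4 + 1) - 2*(-4) + (-5*4 + 1)*(-4)) + (2 + (0 - 1*1)))² = ((-20 + 1)*((-20 + 1)² - 2*(-20 + 1) + 8 + (-20 + 1)*(-4)) + (2 + (0 - 1)))² = (-19*((-19)² - 2*(-19) + 8 - 19*(-4)) + (2 - 1))² = (-19*(361 + 38 + 8 + 76) + 1)² = (-19*483 + 1)² = (-9177 + 1)² = (-9176)² = 84198976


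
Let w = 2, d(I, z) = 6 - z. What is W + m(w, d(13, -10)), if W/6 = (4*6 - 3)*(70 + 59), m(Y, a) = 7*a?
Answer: 16366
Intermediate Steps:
W = 16254 (W = 6*((4*6 - 3)*(70 + 59)) = 6*((24 - 3)*129) = 6*(21*129) = 6*2709 = 16254)
W + m(w, d(13, -10)) = 16254 + 7*(6 - 1*(-10)) = 16254 + 7*(6 + 10) = 16254 + 7*16 = 16254 + 112 = 16366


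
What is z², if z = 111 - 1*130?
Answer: 361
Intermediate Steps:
z = -19 (z = 111 - 130 = -19)
z² = (-19)² = 361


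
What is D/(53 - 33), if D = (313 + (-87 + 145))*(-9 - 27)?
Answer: -3339/5 ≈ -667.80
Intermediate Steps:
D = -13356 (D = (313 + 58)*(-36) = 371*(-36) = -13356)
D/(53 - 33) = -13356/(53 - 33) = -13356/20 = -13356*1/20 = -3339/5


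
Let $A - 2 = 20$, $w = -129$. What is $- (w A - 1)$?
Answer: $2839$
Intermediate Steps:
$A = 22$ ($A = 2 + 20 = 22$)
$- (w A - 1) = - (\left(-129\right) 22 - 1) = - (-2838 - 1) = \left(-1\right) \left(-2839\right) = 2839$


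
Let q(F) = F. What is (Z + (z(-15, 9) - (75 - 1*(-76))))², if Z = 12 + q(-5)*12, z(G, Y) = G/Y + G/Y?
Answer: 368449/9 ≈ 40939.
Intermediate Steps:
z(G, Y) = 2*G/Y
Z = -48 (Z = 12 - 5*12 = 12 - 60 = -48)
(Z + (z(-15, 9) - (75 - 1*(-76))))² = (-48 + (2*(-15)/9 - (75 - 1*(-76))))² = (-48 + (2*(-15)*(⅑) - (75 + 76)))² = (-48 + (-10/3 - 1*151))² = (-48 + (-10/3 - 151))² = (-48 - 463/3)² = (-607/3)² = 368449/9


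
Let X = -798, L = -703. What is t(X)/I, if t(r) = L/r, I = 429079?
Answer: 37/18021318 ≈ 2.0531e-6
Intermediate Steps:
t(r) = -703/r
t(X)/I = -703/(-798)/429079 = -703*(-1/798)*(1/429079) = (37/42)*(1/429079) = 37/18021318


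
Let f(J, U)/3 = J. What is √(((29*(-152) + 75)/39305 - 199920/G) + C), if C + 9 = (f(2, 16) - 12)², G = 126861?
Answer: √594400974775910/4845745 ≈ 5.0313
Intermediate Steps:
f(J, U) = 3*J
C = 27 (C = -9 + (3*2 - 12)² = -9 + (6 - 12)² = -9 + (-6)² = -9 + 36 = 27)
√(((29*(-152) + 75)/39305 - 199920/G) + C) = √(((29*(-152) + 75)/39305 - 199920/126861) + 27) = √(((-4408 + 75)*(1/39305) - 199920*1/126861) + 27) = √((-4333*1/39305 - 1360/863) + 27) = √((-619/5615 - 1360/863) + 27) = √(-8170597/4845745 + 27) = √(122664518/4845745) = √594400974775910/4845745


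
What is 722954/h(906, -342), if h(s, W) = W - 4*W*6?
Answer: 361477/3933 ≈ 91.909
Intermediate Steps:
h(s, W) = -23*W (h(s, W) = W - 24*W = -23*W)
722954/h(906, -342) = 722954/((-23*(-342))) = 722954/7866 = 722954*(1/7866) = 361477/3933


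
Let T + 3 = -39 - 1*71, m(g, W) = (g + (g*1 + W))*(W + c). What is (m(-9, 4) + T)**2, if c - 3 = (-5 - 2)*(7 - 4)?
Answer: 6889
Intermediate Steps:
c = -18 (c = 3 + (-5 - 2)*(7 - 4) = 3 - 7*3 = 3 - 21 = -18)
m(g, W) = (-18 + W)*(W + 2*g) (m(g, W) = (g + (g*1 + W))*(W - 18) = (g + (g + W))*(-18 + W) = (g + (W + g))*(-18 + W) = (W + 2*g)*(-18 + W) = (-18 + W)*(W + 2*g))
T = -113 (T = -3 + (-39 - 1*71) = -3 + (-39 - 71) = -3 - 110 = -113)
(m(-9, 4) + T)**2 = ((4**2 - 36*(-9) - 18*4 + 2*4*(-9)) - 113)**2 = ((16 + 324 - 72 - 72) - 113)**2 = (196 - 113)**2 = 83**2 = 6889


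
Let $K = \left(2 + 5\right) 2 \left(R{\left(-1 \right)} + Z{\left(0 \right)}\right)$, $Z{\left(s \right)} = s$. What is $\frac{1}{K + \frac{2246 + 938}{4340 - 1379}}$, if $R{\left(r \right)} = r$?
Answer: $- \frac{2961}{38270} \approx -0.077371$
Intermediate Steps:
$K = -14$ ($K = \left(2 + 5\right) 2 \left(-1 + 0\right) = 7 \cdot 2 \left(-1\right) = 14 \left(-1\right) = -14$)
$\frac{1}{K + \frac{2246 + 938}{4340 - 1379}} = \frac{1}{-14 + \frac{2246 + 938}{4340 - 1379}} = \frac{1}{-14 + \frac{3184}{2961}} = \frac{1}{- \frac{38270}{2961}} = - \frac{2961}{38270}$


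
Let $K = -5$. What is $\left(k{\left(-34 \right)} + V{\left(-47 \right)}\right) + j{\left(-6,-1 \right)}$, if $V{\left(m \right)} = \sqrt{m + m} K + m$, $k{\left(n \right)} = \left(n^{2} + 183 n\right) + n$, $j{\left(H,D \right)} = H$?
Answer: $-5153 - 5 i \sqrt{94} \approx -5153.0 - 48.477 i$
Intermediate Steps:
$k{\left(n \right)} = n^{2} + 184 n$
$V{\left(m \right)} = m - 5 \sqrt{2} \sqrt{m}$ ($V{\left(m \right)} = \sqrt{m + m} \left(-5\right) + m = \sqrt{2 m} \left(-5\right) + m = \sqrt{2} \sqrt{m} \left(-5\right) + m = - 5 \sqrt{2} \sqrt{m} + m = m - 5 \sqrt{2} \sqrt{m}$)
$\left(k{\left(-34 \right)} + V{\left(-47 \right)}\right) + j{\left(-6,-1 \right)} = \left(- 34 \left(184 - 34\right) - \left(47 + 5 \sqrt{2} \sqrt{-47}\right)\right) - 6 = \left(\left(-34\right) 150 - \left(47 + 5 \sqrt{2} i \sqrt{47}\right)\right) - 6 = \left(-5100 - \left(47 + 5 i \sqrt{94}\right)\right) - 6 = \left(-5147 - 5 i \sqrt{94}\right) - 6 = -5153 - 5 i \sqrt{94}$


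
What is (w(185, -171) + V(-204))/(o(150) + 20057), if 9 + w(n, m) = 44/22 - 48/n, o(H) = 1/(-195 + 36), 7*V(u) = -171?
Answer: -3262362/2064917645 ≈ -0.0015799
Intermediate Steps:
V(u) = -171/7 (V(u) = (⅐)*(-171) = -171/7)
o(H) = -1/159 (o(H) = 1/(-159) = -1/159)
w(n, m) = -7 - 48/n (w(n, m) = -9 + (44/22 - 48/n) = -9 + (44*(1/22) - 48/n) = -9 + (2 - 48/n) = -7 - 48/n)
(w(185, -171) + V(-204))/(o(150) + 20057) = ((-7 - 48/185) - 171/7)/(-1/159 + 20057) = ((-7 - 48*1/185) - 171/7)/(3189062/159) = ((-7 - 48/185) - 171/7)*(159/3189062) = (-1343/185 - 171/7)*(159/3189062) = -41036/1295*159/3189062 = -3262362/2064917645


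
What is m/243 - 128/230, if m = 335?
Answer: 22973/27945 ≈ 0.82208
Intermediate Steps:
m/243 - 128/230 = 335/243 - 128/230 = 335*(1/243) - 128*1/230 = 335/243 - 64/115 = 22973/27945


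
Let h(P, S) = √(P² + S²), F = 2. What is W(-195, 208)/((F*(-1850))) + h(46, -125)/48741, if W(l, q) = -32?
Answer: 8/925 + √17741/48741 ≈ 0.011381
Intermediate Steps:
W(-195, 208)/((F*(-1850))) + h(46, -125)/48741 = -32/(2*(-1850)) + √(46² + (-125)²)/48741 = -32/(-3700) + √(2116 + 15625)*(1/48741) = -32*(-1/3700) + √17741*(1/48741) = 8/925 + √17741/48741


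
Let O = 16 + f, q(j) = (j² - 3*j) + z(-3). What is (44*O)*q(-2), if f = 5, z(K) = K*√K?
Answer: 9240 - 2772*I*√3 ≈ 9240.0 - 4801.2*I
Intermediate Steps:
z(K) = K^(3/2)
q(j) = j² - 3*j - 3*I*√3 (q(j) = (j² - 3*j) + (-3)^(3/2) = (j² - 3*j) - 3*I*√3 = j² - 3*j - 3*I*√3)
O = 21 (O = 16 + 5 = 21)
(44*O)*q(-2) = (44*21)*((-2)² - 3*(-2) - 3*I*√3) = 924*(4 + 6 - 3*I*√3) = 924*(10 - 3*I*√3) = 9240 - 2772*I*√3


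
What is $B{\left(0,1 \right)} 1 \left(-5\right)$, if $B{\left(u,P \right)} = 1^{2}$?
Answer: $-5$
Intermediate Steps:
$B{\left(u,P \right)} = 1$
$B{\left(0,1 \right)} 1 \left(-5\right) = 1 \cdot 1 \left(-5\right) = 1 \left(-5\right) = -5$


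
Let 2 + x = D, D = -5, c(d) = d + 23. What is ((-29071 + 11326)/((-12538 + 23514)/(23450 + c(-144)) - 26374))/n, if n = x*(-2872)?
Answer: 11827803/353409979408 ≈ 3.3468e-5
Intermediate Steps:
c(d) = 23 + d
x = -7 (x = -2 - 5 = -7)
n = 20104 (n = -7*(-2872) = 20104)
((-29071 + 11326)/((-12538 + 23514)/(23450 + c(-144)) - 26374))/n = ((-29071 + 11326)/((-12538 + 23514)/(23450 + (23 - 144)) - 26374))/20104 = -17745/(10976/(23450 - 121) - 26374)*(1/20104) = -17745/(10976/23329 - 26374)*(1/20104) = -17745/(-615268070/23329)*(1/20104) = -17745*(-23329/615268070)*(1/20104) = (82794621/123053614)*(1/20104) = 11827803/353409979408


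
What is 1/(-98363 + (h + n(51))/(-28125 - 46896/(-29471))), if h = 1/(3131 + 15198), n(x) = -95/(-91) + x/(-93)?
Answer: -3296562669699747/324259793937772085882 ≈ -1.0166e-5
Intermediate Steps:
n(x) = 95/91 - x/93 (n(x) = -95*(-1/91) + x*(-1/93) = 95/91 - x/93)
h = 1/18329 ≈ 5.4558e-5
1/(-98363 + (h + n(51))/(-28125 - 46896/(-29471))) = 1/(-98363 + (1/18329 + (95/91 - 1/93*51))/(-28125 - 46896/(-29471))) = 1/(-98363 + (1/18329 + (95/91 - 17/31))/(-28125 - 46896*(-1/29471))) = 1/(-98363 + (1/18329 + 1398/2821)/(-28125 + 46896/29471)) = 1/(-98363 + 25626763/(51706109*(-828824979/29471))) = 1/(-98363 + (25626763/51706109)*(-29471/828824979)) = 1/(-98363 - 58095871721/3296562669699747) = 1/(-324259793937772085882/3296562669699747) = -3296562669699747/324259793937772085882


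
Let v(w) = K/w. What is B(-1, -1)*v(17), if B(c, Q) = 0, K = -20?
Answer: 0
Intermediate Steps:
v(w) = -20/w
B(-1, -1)*v(17) = 0*(-20/17) = 0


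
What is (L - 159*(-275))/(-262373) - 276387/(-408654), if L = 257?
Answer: 18181022041/35739925314 ≈ 0.50870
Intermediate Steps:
(L - 159*(-275))/(-262373) - 276387/(-408654) = (257 - 159*(-275))/(-262373) - 276387/(-408654) = (257 + 43725)*(-1/262373) - 276387*(-1/408654) = 43982*(-1/262373) + 92129/136218 = -43982/262373 + 92129/136218 = 18181022041/35739925314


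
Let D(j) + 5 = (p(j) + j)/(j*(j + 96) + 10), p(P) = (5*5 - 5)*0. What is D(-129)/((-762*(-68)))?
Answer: -2683/27637359 ≈ -9.7079e-5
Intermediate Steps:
p(P) = 0 (p(P) = (25 - 5)*0 = 20*0 = 0)
D(j) = -5 + j/(10 + j*(96 + j)) (D(j) = -5 + (0 + j)/(j*(j + 96) + 10) = -5 + j/(j*(96 + j) + 10) = -5 + j/(10 + j*(96 + j)))
D(-129)/((-762*(-68))) = ((-50 - 479*(-129) - 5*(-129)²)/(10 + (-129)² + 96*(-129)))/((-762*(-68))) = ((-50 + 61791 - 5*16641)/(10 + 16641 - 12384))/51816 = ((-50 + 61791 - 83205)/4267)*(1/51816) = ((1/4267)*(-21464))*(1/51816) = -21464/4267*1/51816 = -2683/27637359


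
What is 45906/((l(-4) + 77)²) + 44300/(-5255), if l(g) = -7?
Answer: 345229/367850 ≈ 0.93851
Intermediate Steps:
45906/((l(-4) + 77)²) + 44300/(-5255) = 45906/((-7 + 77)²) + 44300/(-5255) = 45906/(70²) + 44300*(-1/5255) = 45906/4900 - 8860/1051 = 45906*(1/4900) - 8860/1051 = 3279/350 - 8860/1051 = 345229/367850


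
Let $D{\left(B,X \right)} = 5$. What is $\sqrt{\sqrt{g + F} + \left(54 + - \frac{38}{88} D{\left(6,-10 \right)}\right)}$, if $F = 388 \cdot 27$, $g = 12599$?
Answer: $\frac{\sqrt{25091 + 2420 \sqrt{923}}}{22} \approx 14.274$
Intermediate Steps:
$F = 10476$
$\sqrt{\sqrt{g + F} + \left(54 + - \frac{38}{88} D{\left(6,-10 \right)}\right)} = \sqrt{\sqrt{12599 + 10476} + \left(54 + - \frac{38}{88} \cdot 5\right)} = \sqrt{\sqrt{23075} + \left(54 + \left(-38\right) \frac{1}{88} \cdot 5\right)} = \sqrt{5 \sqrt{923} + \left(54 - \frac{95}{44}\right)} = \sqrt{5 \sqrt{923} + \frac{2281}{44}} = \sqrt{\frac{2281}{44} + 5 \sqrt{923}}$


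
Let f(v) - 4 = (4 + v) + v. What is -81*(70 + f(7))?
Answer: -7452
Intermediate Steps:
f(v) = 8 + 2*v (f(v) = 4 + ((4 + v) + v) = 4 + (4 + 2*v) = 8 + 2*v)
-81*(70 + f(7)) = -81*(70 + (8 + 2*7)) = -81*(70 + (8 + 14)) = -81*(70 + 22) = -81*92 = -7452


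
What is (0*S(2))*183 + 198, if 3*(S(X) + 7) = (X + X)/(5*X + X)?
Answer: 198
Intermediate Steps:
S(X) = -62/9 (S(X) = -7 + ((X + X)/(5*X + X))/3 = -7 + ((2*X)/((6*X)))/3 = -7 + ((2*X)*(1/(6*X)))/3 = -7 + (⅓)*(⅓) = -7 + ⅑ = -62/9)
(0*S(2))*183 + 198 = (0*(-62/9))*183 + 198 = 0*183 + 198 = 0 + 198 = 198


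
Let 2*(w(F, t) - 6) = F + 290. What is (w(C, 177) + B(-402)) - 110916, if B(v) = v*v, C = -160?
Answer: 50759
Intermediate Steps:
B(v) = v²
w(F, t) = 151 + F/2 (w(F, t) = 6 + (F + 290)/2 = 6 + (290 + F)/2 = 6 + (145 + F/2) = 151 + F/2)
(w(C, 177) + B(-402)) - 110916 = ((151 + (½)*(-160)) + (-402)²) - 110916 = ((151 - 80) + 161604) - 110916 = (71 + 161604) - 110916 = 161675 - 110916 = 50759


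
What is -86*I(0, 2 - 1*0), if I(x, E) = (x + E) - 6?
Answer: 344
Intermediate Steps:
I(x, E) = -6 + E + x (I(x, E) = (E + x) - 6 = -6 + E + x)
-86*I(0, 2 - 1*0) = -86*(-6 + (2 - 1*0) + 0) = -86*(-6 + (2 + 0) + 0) = -86*(-6 + 2 + 0) = -86*(-4) = 344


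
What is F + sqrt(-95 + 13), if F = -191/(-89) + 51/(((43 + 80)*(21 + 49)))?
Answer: 549683/255430 + I*sqrt(82) ≈ 2.152 + 9.0554*I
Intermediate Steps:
F = 549683/255430 (F = -191*(-1/89) + 51/((123*70)) = 191/89 + 51/8610 = 191/89 + 51*(1/8610) = 191/89 + 17/2870 = 549683/255430 ≈ 2.1520)
F + sqrt(-95 + 13) = 549683/255430 + sqrt(-95 + 13) = 549683/255430 + sqrt(-82) = 549683/255430 + I*sqrt(82)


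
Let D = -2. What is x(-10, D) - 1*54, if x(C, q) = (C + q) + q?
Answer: -68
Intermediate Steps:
x(C, q) = C + 2*q
x(-10, D) - 1*54 = (-10 + 2*(-2)) - 1*54 = (-10 - 4) - 54 = -14 - 54 = -68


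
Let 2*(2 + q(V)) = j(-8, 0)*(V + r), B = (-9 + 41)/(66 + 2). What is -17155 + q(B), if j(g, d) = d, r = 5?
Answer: -17157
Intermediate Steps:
B = 8/17 (B = 32/68 = 32*(1/68) = 8/17 ≈ 0.47059)
q(V) = -2 (q(V) = -2 + (0*(V + 5))/2 = -2 + (0*(5 + V))/2 = -2 + (1/2)*0 = -2 + 0 = -2)
-17155 + q(B) = -17155 - 2 = -17157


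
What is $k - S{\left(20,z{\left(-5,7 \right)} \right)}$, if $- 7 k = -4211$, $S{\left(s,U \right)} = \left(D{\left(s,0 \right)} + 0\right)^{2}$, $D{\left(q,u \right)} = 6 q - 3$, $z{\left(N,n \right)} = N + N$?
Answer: $- \frac{91612}{7} \approx -13087.0$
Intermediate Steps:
$z{\left(N,n \right)} = 2 N$
$D{\left(q,u \right)} = -3 + 6 q$
$S{\left(s,U \right)} = \left(-3 + 6 s\right)^{2}$ ($S{\left(s,U \right)} = \left(\left(-3 + 6 s\right) + 0\right)^{2} = \left(-3 + 6 s\right)^{2}$)
$k = \frac{4211}{7}$ ($k = \left(- \frac{1}{7}\right) \left(-4211\right) = \frac{4211}{7} \approx 601.57$)
$k - S{\left(20,z{\left(-5,7 \right)} \right)} = \frac{4211}{7} - 9 \left(-1 + 2 \cdot 20\right)^{2} = \frac{4211}{7} - 9 \left(-1 + 40\right)^{2} = \frac{4211}{7} - 9 \cdot 39^{2} = \frac{4211}{7} - 9 \cdot 1521 = \frac{4211}{7} - 13689 = - \frac{91612}{7}$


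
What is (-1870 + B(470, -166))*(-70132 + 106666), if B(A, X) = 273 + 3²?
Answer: -58015992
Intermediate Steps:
B(A, X) = 282 (B(A, X) = 273 + 9 = 282)
(-1870 + B(470, -166))*(-70132 + 106666) = (-1870 + 282)*(-70132 + 106666) = -1588*36534 = -58015992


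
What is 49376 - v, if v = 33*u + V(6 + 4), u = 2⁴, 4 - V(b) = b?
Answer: 48854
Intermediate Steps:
V(b) = 4 - b
u = 16
v = 522 (v = 33*16 + (4 - (6 + 4)) = 528 + (4 - 1*10) = 528 + (4 - 10) = 528 - 6 = 522)
49376 - v = 49376 - 1*522 = 49376 - 522 = 48854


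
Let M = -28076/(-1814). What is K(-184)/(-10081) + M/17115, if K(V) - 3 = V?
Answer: 2951235283/156490437705 ≈ 0.018859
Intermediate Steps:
K(V) = 3 + V
M = 14038/907 (M = -28076*(-1/1814) = 14038/907 ≈ 15.477)
K(-184)/(-10081) + M/17115 = (3 - 184)/(-10081) + (14038/907)/17115 = -181*(-1/10081) + (14038/907)*(1/17115) = 181/10081 + 14038/15523305 = 2951235283/156490437705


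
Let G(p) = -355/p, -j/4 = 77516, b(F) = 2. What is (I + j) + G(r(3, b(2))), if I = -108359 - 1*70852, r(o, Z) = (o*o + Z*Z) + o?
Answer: -7828755/16 ≈ -4.8930e+5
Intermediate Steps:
r(o, Z) = o + Z² + o² (r(o, Z) = (o² + Z²) + o = (Z² + o²) + o = o + Z² + o²)
I = -179211 (I = -108359 - 70852 = -179211)
j = -310064 (j = -4*77516 = -310064)
(I + j) + G(r(3, b(2))) = (-179211 - 310064) - 355/(3 + 2² + 3²) = -489275 - 355/(3 + 4 + 9) = -489275 - 355/16 = -7828755/16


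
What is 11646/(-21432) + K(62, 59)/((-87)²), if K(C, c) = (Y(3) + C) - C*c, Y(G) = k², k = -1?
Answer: -27532769/27036468 ≈ -1.0184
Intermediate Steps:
Y(G) = 1 (Y(G) = (-1)² = 1)
K(C, c) = 1 + C - C*c (K(C, c) = (1 + C) - C*c = 1 + C - C*c)
11646/(-21432) + K(62, 59)/((-87)²) = 11646/(-21432) + (1 + 62 - 1*62*59)/((-87)²) = 11646*(-1/21432) + (1 + 62 - 3658)/7569 = -1941/3572 - 3595*1/7569 = -1941/3572 - 3595/7569 = -27532769/27036468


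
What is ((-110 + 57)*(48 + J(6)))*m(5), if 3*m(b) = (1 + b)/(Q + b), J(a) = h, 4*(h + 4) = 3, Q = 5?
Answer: -9487/20 ≈ -474.35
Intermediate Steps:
h = -13/4 (h = -4 + (¼)*3 = -4 + ¾ = -13/4 ≈ -3.2500)
J(a) = -13/4
m(b) = (1 + b)/(3*(5 + b)) (m(b) = ((1 + b)/(5 + b))/3 = (1 + b)/(3*(5 + b)))
((-110 + 57)*(48 + J(6)))*m(5) = ((-110 + 57)*(48 - 13/4))*((1 + 5)/(3*(5 + 5))) = (-53*179/4)*((⅓)*6/10) = -9487*6/(12*10) = -9487/4*⅕ = -9487/20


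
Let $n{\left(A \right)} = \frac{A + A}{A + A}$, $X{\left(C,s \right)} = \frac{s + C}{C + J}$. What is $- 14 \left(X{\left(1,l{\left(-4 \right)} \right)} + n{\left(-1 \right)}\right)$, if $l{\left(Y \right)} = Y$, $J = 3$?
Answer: $- \frac{7}{2} \approx -3.5$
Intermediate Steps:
$X{\left(C,s \right)} = \frac{C + s}{3 + C}$ ($X{\left(C,s \right)} = \frac{s + C}{C + 3} = \frac{C + s}{3 + C}$)
$n{\left(A \right)} = 1$ ($n{\left(A \right)} = \frac{2 A}{2 A} = 2 A \frac{1}{2 A} = 1$)
$- 14 \left(X{\left(1,l{\left(-4 \right)} \right)} + n{\left(-1 \right)}\right) = - 14 \left(\frac{1 - 4}{3 + 1} + 1\right) = - 14 \left(\frac{1}{4} \left(-3\right) + 1\right) = - 14 \left(- \frac{3}{4} + 1\right) = \left(-14\right) \frac{1}{4} = - \frac{7}{2}$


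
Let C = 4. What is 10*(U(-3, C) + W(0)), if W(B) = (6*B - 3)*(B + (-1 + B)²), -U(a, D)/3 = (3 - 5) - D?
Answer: 150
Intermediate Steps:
U(a, D) = 6 + 3*D (U(a, D) = -3*((3 - 5) - D) = -3*(-2 - D) = 6 + 3*D)
W(B) = (-3 + 6*B)*(B + (-1 + B)²)
10*(U(-3, C) + W(0)) = 10*((6 + 3*4) + (-3 - 9*0² + 6*0³ + 9*0)) = 10*((6 + 12) + (-3 - 9*0 + 6*0 + 0)) = 10*(18 + (-3 + 0 + 0 + 0)) = 10*(18 - 3) = 10*15 = 150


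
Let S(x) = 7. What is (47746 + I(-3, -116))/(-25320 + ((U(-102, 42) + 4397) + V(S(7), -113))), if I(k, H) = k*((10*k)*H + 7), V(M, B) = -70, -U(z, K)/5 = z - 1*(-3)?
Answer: -37285/20498 ≈ -1.8190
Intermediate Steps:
U(z, K) = -15 - 5*z (U(z, K) = -5*(z - 1*(-3)) = -5*(z + 3) = -5*(3 + z) = -15 - 5*z)
I(k, H) = k*(7 + 10*H*k) (I(k, H) = k*(10*H*k + 7) = k*(7 + 10*H*k))
(47746 + I(-3, -116))/(-25320 + ((U(-102, 42) + 4397) + V(S(7), -113))) = (47746 - 3*(7 + 10*(-116)*(-3)))/(-25320 + (((-15 - 5*(-102)) + 4397) - 70)) = (47746 - 3*(7 + 3480))/(-25320 + (((-15 + 510) + 4397) - 70)) = (47746 - 3*3487)/(-25320 + ((495 + 4397) - 70)) = (47746 - 10461)/(-25320 + (4892 - 70)) = 37285/(-25320 + 4822) = 37285/(-20498) = 37285*(-1/20498) = -37285/20498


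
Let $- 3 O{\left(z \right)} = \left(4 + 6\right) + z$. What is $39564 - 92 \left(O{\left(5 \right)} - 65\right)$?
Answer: $46004$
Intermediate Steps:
$O{\left(z \right)} = - \frac{10}{3} - \frac{z}{3}$ ($O{\left(z \right)} = - \frac{\left(4 + 6\right) + z}{3} = - \frac{10 + z}{3} = - \frac{10}{3} - \frac{z}{3}$)
$39564 - 92 \left(O{\left(5 \right)} - 65\right) = 39564 - 92 \left(\left(- \frac{10}{3} - \frac{5}{3}\right) - 65\right) = 39564 - 92 \left(-5 - 65\right) = 39564 - -6440 = 39564 + 6440 = 46004$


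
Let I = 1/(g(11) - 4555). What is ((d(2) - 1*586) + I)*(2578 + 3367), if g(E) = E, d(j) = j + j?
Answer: -15722200505/4544 ≈ -3.4600e+6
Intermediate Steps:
d(j) = 2*j
I = -1/4544 (I = 1/(11 - 4555) = 1/(-4544) = -1/4544 ≈ -0.00022007)
((d(2) - 1*586) + I)*(2578 + 3367) = ((2*2 - 1*586) - 1/4544)*(2578 + 3367) = ((4 - 586) - 1/4544)*5945 = (-582 - 1/4544)*5945 = -2644609/4544*5945 = -15722200505/4544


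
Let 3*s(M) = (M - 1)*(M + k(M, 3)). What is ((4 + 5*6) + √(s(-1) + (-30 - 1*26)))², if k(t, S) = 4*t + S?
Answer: 3304/3 + 136*I*√123/3 ≈ 1101.3 + 502.77*I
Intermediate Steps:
k(t, S) = S + 4*t
s(M) = (-1 + M)*(3 + 5*M)/3 (s(M) = ((M - 1)*(M + (3 + 4*M)))/3 = ((-1 + M)*(3 + 5*M))/3 = (-1 + M)*(3 + 5*M)/3)
((4 + 5*6) + √(s(-1) + (-30 - 1*26)))² = ((4 + 5*6) + √((-1 - ⅔*(-1) + (5/3)*(-1)²) + (-30 - 1*26)))² = ((4 + 30) + √((-1 + ⅔ + (5/3)*1) + (-30 - 26)))² = (34 + √((-1 + ⅔ + 5/3) - 56))² = (34 + √(4/3 - 56))² = (34 + √(-164/3))² = (34 + 2*I*√123/3)²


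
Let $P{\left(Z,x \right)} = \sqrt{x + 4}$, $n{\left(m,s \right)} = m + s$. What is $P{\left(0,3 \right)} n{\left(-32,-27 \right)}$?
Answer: $- 59 \sqrt{7} \approx -156.1$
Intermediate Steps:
$P{\left(Z,x \right)} = \sqrt{4 + x}$
$P{\left(0,3 \right)} n{\left(-32,-27 \right)} = \sqrt{4 + 3} \left(-32 - 27\right) = \sqrt{7} \left(-59\right) = - 59 \sqrt{7}$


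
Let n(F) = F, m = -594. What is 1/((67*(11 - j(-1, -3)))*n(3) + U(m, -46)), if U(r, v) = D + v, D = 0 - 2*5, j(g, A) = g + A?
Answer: 1/2959 ≈ 0.00033795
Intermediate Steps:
j(g, A) = A + g
D = -10 (D = 0 - 10 = -10)
U(r, v) = -10 + v
1/((67*(11 - j(-1, -3)))*n(3) + U(m, -46)) = 1/((67*(11 - (-3 - 1)))*3 + (-10 - 46)) = 1/((67*(11 - 1*(-4)))*3 - 56) = 1/((67*(11 + 4))*3 - 56) = 1/((67*15)*3 - 56) = 1/(1005*3 - 56) = 1/(3015 - 56) = 1/2959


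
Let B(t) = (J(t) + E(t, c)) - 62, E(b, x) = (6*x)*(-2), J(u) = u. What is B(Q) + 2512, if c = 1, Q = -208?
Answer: 2230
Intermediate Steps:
E(b, x) = -12*x
B(t) = -74 + t (B(t) = (t - 12*1) - 62 = (t - 12) - 62 = (-12 + t) - 62 = -74 + t)
B(Q) + 2512 = (-74 - 208) + 2512 = -282 + 2512 = 2230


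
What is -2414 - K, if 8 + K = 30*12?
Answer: -2766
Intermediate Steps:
K = 352 (K = -8 + 30*12 = -8 + 360 = 352)
-2414 - K = -2414 - 1*352 = -2414 - 352 = -2766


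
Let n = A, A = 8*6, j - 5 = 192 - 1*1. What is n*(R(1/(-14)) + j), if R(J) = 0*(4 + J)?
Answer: 9408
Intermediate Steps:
R(J) = 0
j = 196 (j = 5 + (192 - 1*1) = 5 + (192 - 1) = 5 + 191 = 196)
A = 48
n = 48
n*(R(1/(-14)) + j) = 48*(0 + 196) = 48*196 = 9408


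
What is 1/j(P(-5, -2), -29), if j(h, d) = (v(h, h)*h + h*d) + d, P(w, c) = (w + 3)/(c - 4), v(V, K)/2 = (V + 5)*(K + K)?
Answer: -27/980 ≈ -0.027551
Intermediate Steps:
v(V, K) = 4*K*(5 + V) (v(V, K) = 2*((V + 5)*(K + K)) = 2*((5 + V)*(2*K)) = 2*(2*K*(5 + V)) = 4*K*(5 + V))
P(w, c) = (3 + w)/(-4 + c)
j(h, d) = d + d*h + 4*h**2*(5 + h) (j(h, d) = ((4*h*(5 + h))*h + h*d) + d = (4*h**2*(5 + h) + d*h) + d = (d*h + 4*h**2*(5 + h)) + d = d + d*h + 4*h**2*(5 + h))
1/j(P(-5, -2), -29) = 1/(-29 - 29*(3 - 5)/(-4 - 2) + 4*((3 - 5)/(-4 - 2))**2*(5 + (3 - 5)/(-4 - 2))) = 1/(-29 - 29*(-2)/(-6) + 4*(-2/(-6))**2*(5 - 2/(-6))) = 1/(-29 - (-29)*(-2)/6 + 4*(-1/6*(-2))**2*(5 - 1/6*(-2))) = 1/(-29 - 29*1/3 + 4*(1/3)**2*(5 + 1/3)) = 1/(-29 - 29/3 + 4*(1/9)*(16/3)) = 1/(-29 - 29/3 + 64/27) = 1/(-980/27) = -27/980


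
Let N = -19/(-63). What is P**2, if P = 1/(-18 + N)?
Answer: 3969/1243225 ≈ 0.0031925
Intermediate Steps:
N = 19/63 (N = -19*(-1/63) = 19/63 ≈ 0.30159)
P = -63/1115 (P = 1/(-18 + 19/63) = 1/(-1115/63) = -63/1115 ≈ -0.056502)
P**2 = (-63/1115)**2 = 3969/1243225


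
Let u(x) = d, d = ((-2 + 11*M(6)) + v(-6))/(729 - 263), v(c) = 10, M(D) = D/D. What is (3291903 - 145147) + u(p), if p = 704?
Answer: 1466388315/466 ≈ 3.1468e+6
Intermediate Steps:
M(D) = 1
d = 19/466 (d = ((-2 + 11*1) + 10)/(729 - 263) = ((-2 + 11) + 10)/466 = (9 + 10)*(1/466) = 19*(1/466) = 19/466 ≈ 0.040773)
u(x) = 19/466
(3291903 - 145147) + u(p) = (3291903 - 145147) + 19/466 = 3146756 + 19/466 = 1466388315/466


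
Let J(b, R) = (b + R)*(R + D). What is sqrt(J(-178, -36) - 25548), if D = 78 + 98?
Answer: 2*I*sqrt(13877) ≈ 235.6*I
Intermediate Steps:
D = 176
J(b, R) = (176 + R)*(R + b) (J(b, R) = (b + R)*(R + 176) = (R + b)*(176 + R) = (176 + R)*(R + b))
sqrt(J(-178, -36) - 25548) = sqrt(((-36)**2 + 176*(-36) + 176*(-178) - 36*(-178)) - 25548) = sqrt((1296 - 6336 - 31328 + 6408) - 25548) = sqrt(-29960 - 25548) = sqrt(-55508) = 2*I*sqrt(13877)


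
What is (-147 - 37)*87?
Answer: -16008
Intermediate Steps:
(-147 - 37)*87 = -184*87 = -16008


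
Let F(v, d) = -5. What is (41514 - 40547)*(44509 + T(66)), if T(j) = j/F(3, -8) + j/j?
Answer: 215142028/5 ≈ 4.3028e+7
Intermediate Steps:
T(j) = 1 - j/5 (T(j) = j/(-5) + j/j = j*(-⅕) + 1 = -j/5 + 1 = 1 - j/5)
(41514 - 40547)*(44509 + T(66)) = (41514 - 40547)*(44509 + (1 - ⅕*66)) = 967*(44509 + (1 - 66/5)) = 967*(44509 - 61/5) = 967*(222484/5) = 215142028/5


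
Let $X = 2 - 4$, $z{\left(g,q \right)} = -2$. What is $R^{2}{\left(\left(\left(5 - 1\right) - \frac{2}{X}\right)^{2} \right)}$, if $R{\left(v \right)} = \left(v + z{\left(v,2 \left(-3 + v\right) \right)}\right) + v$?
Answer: $2304$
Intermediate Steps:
$X = -2$
$R{\left(v \right)} = -2 + 2 v$ ($R{\left(v \right)} = \left(v - 2\right) + v = \left(-2 + v\right) + v = -2 + 2 v$)
$R^{2}{\left(\left(\left(5 - 1\right) - \frac{2}{X}\right)^{2} \right)} = \left(-2 + 2 \left(\left(5 - 1\right) - \frac{2}{-2}\right)^{2}\right)^{2} = \left(-2 + 2 \left(\left(5 - 1\right) - -1\right)^{2}\right)^{2} = \left(-2 + 2 \left(4 + 1\right)^{2}\right)^{2} = \left(-2 + 2 \cdot 5^{2}\right)^{2} = \left(-2 + 2 \cdot 25\right)^{2} = \left(-2 + 50\right)^{2} = 48^{2} = 2304$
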